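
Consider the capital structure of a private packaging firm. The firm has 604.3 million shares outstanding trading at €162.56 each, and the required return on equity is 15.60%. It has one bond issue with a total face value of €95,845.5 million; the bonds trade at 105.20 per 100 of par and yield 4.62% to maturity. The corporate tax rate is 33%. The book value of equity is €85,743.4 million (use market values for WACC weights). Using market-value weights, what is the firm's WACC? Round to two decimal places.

Market value of equity E = 162.56 × 604.3m = 98235.008m. Market value of debt D = 95845.5m × 105.2/100 = 100829.466m.
Total capital V = 98235.008 + 100829.466 = 199064.474.
Equity: weight = 98235.008/199064.474 = 0.4935; cost = 15.6%.
Bonds outstanding: weight = 100829.466/199064.474 = 0.5065; after-tax cost = 4.62% × (1 − 33%) = 3.0954%.
WACC = 0.4935 × 15.6000% + 0.5065 × 3.0954% = 9.2662%.

9.27%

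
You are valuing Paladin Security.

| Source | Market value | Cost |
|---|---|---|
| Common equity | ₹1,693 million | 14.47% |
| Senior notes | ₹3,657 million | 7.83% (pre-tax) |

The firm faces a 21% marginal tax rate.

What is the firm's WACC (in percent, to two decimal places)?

8.81%

Total capital V = 1693 + 3657 = 5350.
Equity: weight = 1693/5350 = 0.3164; cost = 14.47%.
Senior notes: weight = 3657/5350 = 0.6836; after-tax cost = 7.83% × (1 − 21%) = 6.1857%.
WACC = 0.3164 × 14.4700% + 0.6836 × 6.1857% = 8.8073%.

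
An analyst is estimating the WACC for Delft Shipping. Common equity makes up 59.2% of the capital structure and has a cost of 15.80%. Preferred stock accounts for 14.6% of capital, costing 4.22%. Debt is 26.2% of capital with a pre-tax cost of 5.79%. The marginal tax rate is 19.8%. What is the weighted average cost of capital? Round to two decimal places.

After-tax cost of debt = 5.79% × (1 − 19.8%) = 4.6436%.
WACC = 0.592 × 15.8000% + 0.146 × 4.2200% + 0.262 × 4.6436% = 11.1863%.

11.19%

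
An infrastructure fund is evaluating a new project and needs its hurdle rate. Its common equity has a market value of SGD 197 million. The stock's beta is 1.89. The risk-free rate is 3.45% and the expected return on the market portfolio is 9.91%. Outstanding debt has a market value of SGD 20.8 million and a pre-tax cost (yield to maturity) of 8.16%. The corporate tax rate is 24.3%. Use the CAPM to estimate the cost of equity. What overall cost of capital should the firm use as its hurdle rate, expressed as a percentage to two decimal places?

14.75%

Market risk premium = 9.91% − 3.45% = 6.46%.
Cost of equity via CAPM: Re = 3.45% + 1.89 × 6.46% = 15.6594%.
Total capital V = 197 + 20.8 = 217.8.
Equity: weight = 197/217.8 = 0.9045; cost = 15.6594%.
Debt: weight = 20.8/217.8 = 0.0955; after-tax cost = 8.16% × (1 − 24.3%) = 6.1771%.
WACC = 0.9045 × 15.6594% + 0.0955 × 6.1771% = 14.7538%.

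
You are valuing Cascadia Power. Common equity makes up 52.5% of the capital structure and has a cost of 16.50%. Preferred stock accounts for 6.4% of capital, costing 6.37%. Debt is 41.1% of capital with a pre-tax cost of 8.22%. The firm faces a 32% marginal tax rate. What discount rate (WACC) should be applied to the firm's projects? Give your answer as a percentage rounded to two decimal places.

11.37%

After-tax cost of debt = 8.22% × (1 − 32%) = 5.5896%.
WACC = 0.525 × 16.5000% + 0.064 × 6.3700% + 0.411 × 5.5896% = 11.3675%.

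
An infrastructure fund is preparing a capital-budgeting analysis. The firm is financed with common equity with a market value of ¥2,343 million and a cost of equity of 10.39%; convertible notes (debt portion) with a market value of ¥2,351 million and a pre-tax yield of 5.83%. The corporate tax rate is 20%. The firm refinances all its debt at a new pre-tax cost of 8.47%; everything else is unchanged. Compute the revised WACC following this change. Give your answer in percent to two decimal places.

After the change:
Total capital V = 2343 + 2351 = 4694.
Equity: weight = 2343/4694 = 0.4991; cost = 10.39%.
Convertible notes (debt portion): weight = 2351/4694 = 0.5009; after-tax cost = 8.47% × (1 − 20%) = 6.7760%.
WACC = 0.4991 × 10.3900% + 0.5009 × 6.7760% = 8.5799%.

8.58%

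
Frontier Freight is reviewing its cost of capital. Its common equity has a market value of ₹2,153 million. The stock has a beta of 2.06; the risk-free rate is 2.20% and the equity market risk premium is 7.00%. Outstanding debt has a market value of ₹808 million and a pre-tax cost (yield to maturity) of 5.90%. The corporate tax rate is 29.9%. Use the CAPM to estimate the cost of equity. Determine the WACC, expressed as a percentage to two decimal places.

13.21%

Cost of equity via CAPM: Re = 2.2% + 2.06 × 7.0% = 16.6200%.
Total capital V = 2153 + 808 = 2961.
Equity: weight = 2153/2961 = 0.7271; cost = 16.62%.
Debt: weight = 808/2961 = 0.2729; after-tax cost = 5.9% × (1 − 29.9%) = 4.1359%.
WACC = 0.7271 × 16.6200% + 0.2729 × 4.1359% = 13.2133%.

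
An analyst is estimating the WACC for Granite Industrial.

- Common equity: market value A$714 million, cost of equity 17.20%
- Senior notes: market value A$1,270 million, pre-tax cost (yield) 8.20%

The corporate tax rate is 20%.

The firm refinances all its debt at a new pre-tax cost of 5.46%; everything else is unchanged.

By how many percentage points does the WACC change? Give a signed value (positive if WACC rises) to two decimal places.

-1.40 pp

Current WACC:
Total capital V = 714 + 1270 = 1984.
Equity: weight = 714/1984 = 0.3599; cost = 17.2%.
Senior notes: weight = 1270/1984 = 0.6401; after-tax cost = 8.2% × (1 − 20%) = 6.5600%.
WACC = 0.3599 × 17.2000% + 0.6401 × 6.5600% = 10.3891%.
After the change:
Total capital V = 714 + 1270 = 1984.
Equity: weight = 714/1984 = 0.3599; cost = 17.2%.
Senior notes: weight = 1270/1984 = 0.6401; after-tax cost = 5.46% × (1 − 20%) = 4.3680%.
WACC = 0.3599 × 17.2000% + 0.6401 × 4.3680% = 8.9860%.
Change in WACC = 8.9860% − 10.3891% = -1.4031 pp.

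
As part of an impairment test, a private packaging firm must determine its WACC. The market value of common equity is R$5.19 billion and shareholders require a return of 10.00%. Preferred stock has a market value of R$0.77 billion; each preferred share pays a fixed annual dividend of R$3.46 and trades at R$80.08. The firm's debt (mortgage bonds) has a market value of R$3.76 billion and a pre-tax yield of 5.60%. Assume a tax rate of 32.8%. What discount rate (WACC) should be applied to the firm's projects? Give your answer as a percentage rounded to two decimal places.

Cost of preferred: Rp = 3.46 / 80.08 = 4.3207%.
Total capital V = 5.19 + 0.77 + 3.76 = 9.72.
Equity: weight = 5.19/9.72 = 0.5340; cost = 10%.
Preferred: weight = 0.77/9.72 = 0.0792; cost = 4.3207%.
Mortgage bonds: weight = 3.76/9.72 = 0.3868; after-tax cost = 5.6% × (1 − 32.8%) = 3.7632%.
WACC = 0.5340 × 10.0000% + 0.0792 × 4.3207% + 0.3868 × 3.7632% = 7.1375%.

7.14%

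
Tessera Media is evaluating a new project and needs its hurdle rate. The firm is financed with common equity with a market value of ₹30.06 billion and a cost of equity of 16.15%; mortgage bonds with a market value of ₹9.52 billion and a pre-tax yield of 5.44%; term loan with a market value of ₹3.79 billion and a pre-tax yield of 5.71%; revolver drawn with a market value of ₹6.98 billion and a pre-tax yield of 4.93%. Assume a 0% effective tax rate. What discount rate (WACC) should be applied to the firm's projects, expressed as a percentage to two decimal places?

Total capital V = 30.06 + 9.52 + 3.79 + 6.98 = 50.35.
Equity: weight = 30.06/50.35 = 0.5970; cost = 16.15%.
Mortgage bonds: weight = 9.52/50.35 = 0.1891; after-tax cost = 5.44% × (1 − 0%) = 5.4400%.
Term loan: weight = 3.79/50.35 = 0.0753; after-tax cost = 5.71% × (1 − 0%) = 5.7100%.
Revolver drawn: weight = 6.98/50.35 = 0.1386; after-tax cost = 4.93% × (1 − 0%) = 4.9300%.
WACC = 0.5970 × 16.1500% + 0.1891 × 5.4400% + 0.0753 × 5.7100% + 0.1386 × 4.9300% = 11.7837%.

11.78%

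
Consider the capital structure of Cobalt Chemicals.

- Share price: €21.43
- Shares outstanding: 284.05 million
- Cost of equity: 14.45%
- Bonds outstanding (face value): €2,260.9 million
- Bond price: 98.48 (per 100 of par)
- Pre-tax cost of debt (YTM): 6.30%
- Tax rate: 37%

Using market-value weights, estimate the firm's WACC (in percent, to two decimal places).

Market value of equity E = 21.43 × 284.05m = 6087.1915m. Market value of debt D = 2260.9m × 98.48/100 = 2226.53432m.
Total capital V = 6087.1915 + 2226.53432 = 8313.72582.
Equity: weight = 6087.1915/8313.72582 = 0.7322; cost = 14.45%.
Bonds outstanding: weight = 2226.53432/8313.72582 = 0.2678; after-tax cost = 6.3% × (1 − 37%) = 3.9690%.
WACC = 0.7322 × 14.4500% + 0.2678 × 3.9690% = 11.6430%.

11.64%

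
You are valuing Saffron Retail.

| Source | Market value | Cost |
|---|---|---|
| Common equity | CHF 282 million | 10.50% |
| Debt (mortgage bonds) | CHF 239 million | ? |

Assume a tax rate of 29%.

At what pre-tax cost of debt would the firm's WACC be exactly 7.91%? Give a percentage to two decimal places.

6.84%

Total capital V = 282 + 239 = 521.
Equity weight = 282/521 = 0.5413.
Mortgage bonds weight = 239/521 = 0.4587.
Equity contribution = 0.5413 × 10.5% = 5.6833%.
Remaining for debt = 7.91% − 5.6833% = 2.2267%.
Rd × (1 − 29%) × 0.4587 = 2.2267%  ⇒  Rd = 6.8366%.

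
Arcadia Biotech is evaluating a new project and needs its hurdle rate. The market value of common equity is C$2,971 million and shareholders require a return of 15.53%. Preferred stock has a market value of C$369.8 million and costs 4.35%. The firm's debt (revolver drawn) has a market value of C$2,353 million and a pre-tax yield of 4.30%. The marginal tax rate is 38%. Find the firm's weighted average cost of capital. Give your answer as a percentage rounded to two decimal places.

9.49%

Total capital V = 2971 + 369.8 + 2353 = 5693.8.
Equity: weight = 2971/5693.8 = 0.5218; cost = 15.53%.
Preferred: weight = 369.8/5693.8 = 0.0649; cost = 4.35%.
Revolver drawn: weight = 2353/5693.8 = 0.4133; after-tax cost = 4.3% × (1 − 38%) = 2.6660%.
WACC = 0.5218 × 15.5300% + 0.0649 × 4.3500% + 0.4133 × 2.6660% = 9.4878%.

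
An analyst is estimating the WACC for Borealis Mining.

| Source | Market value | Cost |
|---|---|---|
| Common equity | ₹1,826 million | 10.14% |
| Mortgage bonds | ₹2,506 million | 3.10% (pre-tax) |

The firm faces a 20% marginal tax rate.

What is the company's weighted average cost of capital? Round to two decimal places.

Total capital V = 1826 + 2506 = 4332.
Equity: weight = 1826/4332 = 0.4215; cost = 10.14%.
Mortgage bonds: weight = 2506/4332 = 0.5785; after-tax cost = 3.1% × (1 − 20%) = 2.4800%.
WACC = 0.4215 × 10.1400% + 0.5785 × 2.4800% = 5.7088%.

5.71%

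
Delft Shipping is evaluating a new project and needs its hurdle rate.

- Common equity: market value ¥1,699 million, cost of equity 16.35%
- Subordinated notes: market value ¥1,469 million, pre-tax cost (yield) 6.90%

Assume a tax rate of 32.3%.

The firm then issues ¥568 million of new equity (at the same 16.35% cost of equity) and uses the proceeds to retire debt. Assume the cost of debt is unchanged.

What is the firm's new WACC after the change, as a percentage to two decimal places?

After the change:
Total capital V = 2267 + 901 = 3168.
Equity: weight = 2267/3168 = 0.7156; cost = 16.35%.
Subordinated notes: weight = 901/3168 = 0.2844; after-tax cost = 6.9% × (1 − 32.3%) = 4.6713%.
WACC = 0.7156 × 16.3500% + 0.2844 × 4.6713% = 13.0285%.

13.03%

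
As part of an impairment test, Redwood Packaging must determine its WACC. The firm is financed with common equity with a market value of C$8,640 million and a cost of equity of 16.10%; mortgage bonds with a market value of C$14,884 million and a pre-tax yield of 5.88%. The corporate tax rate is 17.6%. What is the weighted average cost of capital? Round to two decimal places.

8.98%

Total capital V = 8640 + 14884 = 23524.
Equity: weight = 8640/23524 = 0.3673; cost = 16.1%.
Mortgage bonds: weight = 14884/23524 = 0.6327; after-tax cost = 5.88% × (1 − 17.6%) = 4.8451%.
WACC = 0.3673 × 16.1000% + 0.6327 × 4.8451% = 8.9789%.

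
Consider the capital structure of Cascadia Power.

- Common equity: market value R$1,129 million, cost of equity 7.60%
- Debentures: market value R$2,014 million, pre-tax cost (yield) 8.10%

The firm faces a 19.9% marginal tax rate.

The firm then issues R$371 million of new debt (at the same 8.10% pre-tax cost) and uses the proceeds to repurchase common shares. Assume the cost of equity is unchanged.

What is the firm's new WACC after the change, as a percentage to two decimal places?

After the change:
Total capital V = 758 + 2385 = 3143.
Equity: weight = 758/3143 = 0.2412; cost = 7.6%.
Debentures: weight = 2385/3143 = 0.7588; after-tax cost = 8.1% × (1 − 19.9%) = 6.4881%.
WACC = 0.2412 × 7.6000% + 0.7588 × 6.4881% = 6.7563%.

6.76%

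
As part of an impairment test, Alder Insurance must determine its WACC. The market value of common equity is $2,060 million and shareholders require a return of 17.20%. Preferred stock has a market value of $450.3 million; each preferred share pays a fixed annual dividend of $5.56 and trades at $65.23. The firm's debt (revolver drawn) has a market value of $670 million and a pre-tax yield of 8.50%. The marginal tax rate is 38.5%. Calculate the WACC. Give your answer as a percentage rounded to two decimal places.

Cost of preferred: Rp = 5.56 / 65.23 = 8.5237%.
Total capital V = 2060 + 450.3 + 670 = 3180.3.
Equity: weight = 2060/3180.3 = 0.6477; cost = 17.2%.
Preferred: weight = 450.3/3180.3 = 0.1416; cost = 8.5237%.
Revolver drawn: weight = 670/3180.3 = 0.2107; after-tax cost = 8.5% × (1 − 38.5%) = 5.2275%.
WACC = 0.6477 × 17.2000% + 0.1416 × 8.5237% + 0.2107 × 5.2275% = 13.4492%.

13.45%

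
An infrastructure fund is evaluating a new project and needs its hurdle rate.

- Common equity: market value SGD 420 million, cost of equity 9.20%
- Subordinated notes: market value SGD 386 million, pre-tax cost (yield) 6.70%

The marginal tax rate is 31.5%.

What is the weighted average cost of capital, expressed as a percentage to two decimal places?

6.99%

Total capital V = 420 + 386 = 806.
Equity: weight = 420/806 = 0.5211; cost = 9.2%.
Subordinated notes: weight = 386/806 = 0.4789; after-tax cost = 6.7% × (1 − 31.5%) = 4.5895%.
WACC = 0.5211 × 9.2000% + 0.4789 × 4.5895% = 6.9920%.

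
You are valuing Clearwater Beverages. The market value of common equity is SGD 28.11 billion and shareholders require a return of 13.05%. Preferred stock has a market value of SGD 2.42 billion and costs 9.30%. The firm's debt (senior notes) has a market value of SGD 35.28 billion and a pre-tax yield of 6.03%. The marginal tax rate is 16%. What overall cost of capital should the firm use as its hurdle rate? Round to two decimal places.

Total capital V = 28.11 + 2.42 + 35.28 = 65.81.
Equity: weight = 28.11/65.81 = 0.4271; cost = 13.05%.
Preferred: weight = 2.42/65.81 = 0.0368; cost = 9.3%.
Senior notes: weight = 35.28/65.81 = 0.5361; after-tax cost = 6.03% × (1 − 16%) = 5.0652%.
WACC = 0.4271 × 13.0500% + 0.0368 × 9.3000% + 0.5361 × 5.0652% = 8.6315%.

8.63%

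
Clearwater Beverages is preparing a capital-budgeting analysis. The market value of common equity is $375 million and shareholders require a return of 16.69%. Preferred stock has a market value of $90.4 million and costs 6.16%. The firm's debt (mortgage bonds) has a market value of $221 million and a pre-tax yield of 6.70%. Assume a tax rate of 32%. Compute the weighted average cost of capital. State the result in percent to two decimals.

11.40%

Total capital V = 375 + 90.4 + 221 = 686.4.
Equity: weight = 375/686.4 = 0.5463; cost = 16.69%.
Preferred: weight = 90.4/686.4 = 0.1317; cost = 6.16%.
Mortgage bonds: weight = 221/686.4 = 0.3220; after-tax cost = 6.7% × (1 − 32%) = 4.5560%.
WACC = 0.5463 × 16.6900% + 0.1317 × 6.1600% + 0.3220 × 4.5560% = 11.3964%.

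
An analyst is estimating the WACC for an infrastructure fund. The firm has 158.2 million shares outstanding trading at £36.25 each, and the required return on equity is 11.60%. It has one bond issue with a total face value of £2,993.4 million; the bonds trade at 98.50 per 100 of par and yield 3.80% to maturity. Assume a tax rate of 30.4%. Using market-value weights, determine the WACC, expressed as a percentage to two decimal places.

Market value of equity E = 36.25 × 158.2m = 5734.75m. Market value of debt D = 2993.4m × 98.5/100 = 2948.499m.
Total capital V = 5734.75 + 2948.499 = 8683.249.
Equity: weight = 5734.75/8683.249 = 0.6604; cost = 11.6%.
Bonds outstanding: weight = 2948.499/8683.249 = 0.3396; after-tax cost = 3.8% × (1 − 30.4%) = 2.6448%.
WACC = 0.6604 × 11.6000% + 0.3396 × 2.6448% = 8.5592%.

8.56%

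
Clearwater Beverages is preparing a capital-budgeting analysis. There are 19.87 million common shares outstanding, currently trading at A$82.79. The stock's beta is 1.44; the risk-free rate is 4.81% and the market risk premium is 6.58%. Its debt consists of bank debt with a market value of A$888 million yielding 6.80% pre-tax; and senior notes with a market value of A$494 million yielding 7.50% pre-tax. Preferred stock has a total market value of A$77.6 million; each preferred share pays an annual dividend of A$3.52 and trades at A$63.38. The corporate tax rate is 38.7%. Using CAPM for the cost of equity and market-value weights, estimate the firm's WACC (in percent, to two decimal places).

Cost of equity via CAPM: Re = 4.81% + 1.44 × 6.58% = 14.2852%.
Cost of preferred: Rp = 3.52 / 63.38 = 5.5538%.
Market value of equity E = 82.79 × 19.87m = 1645.0373m.
Total capital V = 1645.0373 + 77.6 + 888 + 494 = 3104.6373.
Equity: weight = 1645.0373/3104.6373 = 0.5299; cost = 14.2852%.
Preferred: weight = 77.6/3104.6373 = 0.0250; cost = 5.5538%.
Bank debt: weight = 888/3104.6373 = 0.2860; after-tax cost = 6.8% × (1 − 38.7%) = 4.1684%.
Senior notes: weight = 494/3104.6373 = 0.1591; after-tax cost = 7.5% × (1 − 38.7%) = 4.5975%.
WACC = 0.5299 × 14.2852% + 0.0250 × 5.5538% + 0.2860 × 4.1684% + 0.1591 × 4.5975% = 9.6318%.

9.63%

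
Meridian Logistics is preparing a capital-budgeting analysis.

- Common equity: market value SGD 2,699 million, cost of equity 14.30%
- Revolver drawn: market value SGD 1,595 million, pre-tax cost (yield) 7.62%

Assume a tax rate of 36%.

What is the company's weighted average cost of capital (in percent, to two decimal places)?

10.80%

Total capital V = 2699 + 1595 = 4294.
Equity: weight = 2699/4294 = 0.6286; cost = 14.3%.
Revolver drawn: weight = 1595/4294 = 0.3714; after-tax cost = 7.62% × (1 − 36%) = 4.8768%.
WACC = 0.6286 × 14.3000% + 0.3714 × 4.8768% = 10.7998%.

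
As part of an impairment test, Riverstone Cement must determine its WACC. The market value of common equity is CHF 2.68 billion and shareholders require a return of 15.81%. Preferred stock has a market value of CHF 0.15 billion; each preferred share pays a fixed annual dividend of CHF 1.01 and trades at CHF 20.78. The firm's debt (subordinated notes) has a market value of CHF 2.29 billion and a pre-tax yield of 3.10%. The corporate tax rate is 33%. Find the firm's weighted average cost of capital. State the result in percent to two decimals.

Cost of preferred: Rp = 1.01 / 20.78 = 4.8604%.
Total capital V = 2.68 + 0.15 + 2.29 = 5.12.
Equity: weight = 2.68/5.12 = 0.5234; cost = 15.81%.
Preferred: weight = 0.15/5.12 = 0.0293; cost = 4.8604%.
Subordinated notes: weight = 2.29/5.12 = 0.4473; after-tax cost = 3.1% × (1 − 33%) = 2.0770%.
WACC = 0.5234 × 15.8100% + 0.0293 × 4.8604% + 0.4473 × 2.0770% = 9.3469%.

9.35%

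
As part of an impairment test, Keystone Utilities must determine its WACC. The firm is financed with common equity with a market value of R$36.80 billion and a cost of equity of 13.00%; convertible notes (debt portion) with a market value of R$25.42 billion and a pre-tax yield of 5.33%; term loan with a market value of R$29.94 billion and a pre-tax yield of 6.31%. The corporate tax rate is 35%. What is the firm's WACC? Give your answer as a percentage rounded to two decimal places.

7.48%

Total capital V = 36.8 + 25.42 + 29.94 = 92.16.
Equity: weight = 36.8/92.16 = 0.3993; cost = 13%.
Convertible notes (debt portion): weight = 25.42/92.16 = 0.2758; after-tax cost = 5.33% × (1 − 35%) = 3.4645%.
Term loan: weight = 29.94/92.16 = 0.3249; after-tax cost = 6.31% × (1 − 35%) = 4.1015%.
WACC = 0.3993 × 13.0000% + 0.2758 × 3.4645% + 0.3249 × 4.1015% = 7.4790%.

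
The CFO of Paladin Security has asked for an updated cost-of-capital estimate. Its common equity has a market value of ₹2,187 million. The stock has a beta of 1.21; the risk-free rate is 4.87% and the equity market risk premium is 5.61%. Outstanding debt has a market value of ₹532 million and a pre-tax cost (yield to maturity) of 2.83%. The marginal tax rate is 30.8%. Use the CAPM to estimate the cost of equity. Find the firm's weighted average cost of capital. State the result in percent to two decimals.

Cost of equity via CAPM: Re = 4.87% + 1.21 × 5.61% = 11.6581%.
Total capital V = 2187 + 532 = 2719.
Equity: weight = 2187/2719 = 0.8043; cost = 11.6581%.
Debt: weight = 532/2719 = 0.1957; after-tax cost = 2.83% × (1 − 30.8%) = 1.9584%.
WACC = 0.8043 × 11.6581% + 0.1957 × 1.9584% = 9.7602%.

9.76%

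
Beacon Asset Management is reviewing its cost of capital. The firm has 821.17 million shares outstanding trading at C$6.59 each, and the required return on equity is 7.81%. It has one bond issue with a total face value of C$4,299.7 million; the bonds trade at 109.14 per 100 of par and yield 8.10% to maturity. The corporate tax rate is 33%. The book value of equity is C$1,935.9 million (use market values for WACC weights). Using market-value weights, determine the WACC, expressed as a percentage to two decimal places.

6.70%

Market value of equity E = 6.59 × 821.17m = 5411.5103m. Market value of debt D = 4299.7m × 109.14/100 = 4692.69258m.
Total capital V = 5411.5103 + 4692.69258 = 10104.20288.
Equity: weight = 5411.5103/10104.20288 = 0.5356; cost = 7.81%.
Bonds outstanding: weight = 4692.69258/10104.20288 = 0.4644; after-tax cost = 8.1% × (1 − 33%) = 5.4270%.
WACC = 0.5356 × 7.8100% + 0.4644 × 5.4270% = 6.7033%.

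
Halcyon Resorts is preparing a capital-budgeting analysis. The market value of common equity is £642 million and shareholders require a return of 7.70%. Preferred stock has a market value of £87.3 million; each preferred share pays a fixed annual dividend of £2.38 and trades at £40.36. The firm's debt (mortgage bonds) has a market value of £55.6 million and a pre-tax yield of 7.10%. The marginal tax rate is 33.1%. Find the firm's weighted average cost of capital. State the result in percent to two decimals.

7.29%

Cost of preferred: Rp = 2.38 / 40.36 = 5.8969%.
Total capital V = 642 + 87.3 + 55.6 = 784.9.
Equity: weight = 642/784.9 = 0.8179; cost = 7.7%.
Preferred: weight = 87.3/784.9 = 0.1112; cost = 5.8969%.
Mortgage bonds: weight = 55.6/784.9 = 0.0708; after-tax cost = 7.1% × (1 − 33.1%) = 4.7499%.
WACC = 0.8179 × 7.7000% + 0.1112 × 5.8969% + 0.0708 × 4.7499% = 7.2905%.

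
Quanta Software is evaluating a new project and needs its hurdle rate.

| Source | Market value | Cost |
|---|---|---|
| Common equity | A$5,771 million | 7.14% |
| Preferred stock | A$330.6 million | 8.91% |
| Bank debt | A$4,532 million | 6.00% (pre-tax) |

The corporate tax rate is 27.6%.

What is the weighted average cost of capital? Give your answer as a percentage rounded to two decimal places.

Total capital V = 5771 + 330.6 + 4532 = 10633.6.
Equity: weight = 5771/10633.6 = 0.5427; cost = 7.14%.
Preferred: weight = 330.6/10633.6 = 0.0311; cost = 8.91%.
Bank debt: weight = 4532/10633.6 = 0.4262; after-tax cost = 6% × (1 − 27.6%) = 4.3440%.
WACC = 0.5427 × 7.1400% + 0.0311 × 8.9100% + 0.4262 × 4.3440% = 6.0034%.

6.00%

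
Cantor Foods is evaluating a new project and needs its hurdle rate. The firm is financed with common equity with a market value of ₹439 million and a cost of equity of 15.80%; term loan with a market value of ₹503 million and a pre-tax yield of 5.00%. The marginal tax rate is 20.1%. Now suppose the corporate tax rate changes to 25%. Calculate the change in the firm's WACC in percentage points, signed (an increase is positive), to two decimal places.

Current WACC:
Total capital V = 439 + 503 = 942.
Equity: weight = 439/942 = 0.4660; cost = 15.8%.
Term loan: weight = 503/942 = 0.5340; after-tax cost = 5% × (1 − 20.1%) = 3.9950%.
WACC = 0.4660 × 15.8000% + 0.5340 × 3.9950% = 9.4965%.
After the change:
Total capital V = 439 + 503 = 942.
Equity: weight = 439/942 = 0.4660; cost = 15.8%.
Term loan: weight = 503/942 = 0.5340; after-tax cost = 5% × (1 − 25%) = 3.7500%.
WACC = 0.4660 × 15.8000% + 0.5340 × 3.7500% = 9.3657%.
Change in WACC = 9.3657% − 9.4965% = -0.1308 pp.

-0.13 pp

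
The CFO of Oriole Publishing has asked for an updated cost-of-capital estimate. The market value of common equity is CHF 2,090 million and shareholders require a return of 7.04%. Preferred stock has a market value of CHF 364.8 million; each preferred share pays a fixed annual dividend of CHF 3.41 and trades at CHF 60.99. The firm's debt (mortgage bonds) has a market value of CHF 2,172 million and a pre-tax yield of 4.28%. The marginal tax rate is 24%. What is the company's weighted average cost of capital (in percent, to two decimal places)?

5.15%

Cost of preferred: Rp = 3.41 / 60.99 = 5.5911%.
Total capital V = 2090 + 364.8 + 2172 = 4626.8.
Equity: weight = 2090/4626.8 = 0.4517; cost = 7.04%.
Preferred: weight = 364.8/4626.8 = 0.0788; cost = 5.5911%.
Mortgage bonds: weight = 2172/4626.8 = 0.4694; after-tax cost = 4.28% × (1 − 24%) = 3.2528%.
WACC = 0.4517 × 7.0400% + 0.0788 × 5.5911% + 0.4694 × 3.2528% = 5.1479%.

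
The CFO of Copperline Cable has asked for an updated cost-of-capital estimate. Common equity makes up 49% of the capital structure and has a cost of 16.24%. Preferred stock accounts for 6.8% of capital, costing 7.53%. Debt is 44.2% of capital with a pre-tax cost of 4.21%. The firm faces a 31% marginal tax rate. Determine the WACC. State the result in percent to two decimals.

After-tax cost of debt = 4.21% × (1 − 31%) = 2.9049%.
WACC = 0.490 × 16.2400% + 0.068 × 7.5300% + 0.442 × 2.9049% = 9.7536%.

9.75%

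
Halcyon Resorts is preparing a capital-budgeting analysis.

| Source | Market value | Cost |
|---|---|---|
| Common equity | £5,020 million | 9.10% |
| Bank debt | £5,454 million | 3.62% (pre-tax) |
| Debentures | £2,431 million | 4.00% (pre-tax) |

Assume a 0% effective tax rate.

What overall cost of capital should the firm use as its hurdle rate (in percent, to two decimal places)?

5.82%

Total capital V = 5020 + 5454 + 2431 = 12905.
Equity: weight = 5020/12905 = 0.3890; cost = 9.1%.
Bank debt: weight = 5454/12905 = 0.4226; after-tax cost = 3.62% × (1 − 0%) = 3.6200%.
Debentures: weight = 2431/12905 = 0.1884; after-tax cost = 4% × (1 − 0%) = 4.0000%.
WACC = 0.3890 × 9.1000% + 0.4226 × 3.6200% + 0.1884 × 4.0000% = 5.8233%.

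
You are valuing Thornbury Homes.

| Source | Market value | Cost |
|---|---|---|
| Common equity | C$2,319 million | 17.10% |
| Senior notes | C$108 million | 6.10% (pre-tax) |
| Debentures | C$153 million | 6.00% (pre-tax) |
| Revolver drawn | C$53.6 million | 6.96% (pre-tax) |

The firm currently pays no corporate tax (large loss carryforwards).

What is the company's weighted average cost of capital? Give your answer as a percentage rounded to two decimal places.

15.80%

Total capital V = 2319 + 108 + 153 + 53.6 = 2633.6.
Equity: weight = 2319/2633.6 = 0.8805; cost = 17.1%.
Senior notes: weight = 108/2633.6 = 0.0410; after-tax cost = 6.1% × (1 − 0%) = 6.1000%.
Debentures: weight = 153/2633.6 = 0.0581; after-tax cost = 6% × (1 − 0%) = 6.0000%.
Revolver drawn: weight = 53.6/2633.6 = 0.0204; after-tax cost = 6.96% × (1 − 0%) = 6.9600%.
WACC = 0.8805 × 17.1000% + 0.0410 × 6.1000% + 0.0581 × 6.0000% + 0.0204 × 6.9600% = 15.7977%.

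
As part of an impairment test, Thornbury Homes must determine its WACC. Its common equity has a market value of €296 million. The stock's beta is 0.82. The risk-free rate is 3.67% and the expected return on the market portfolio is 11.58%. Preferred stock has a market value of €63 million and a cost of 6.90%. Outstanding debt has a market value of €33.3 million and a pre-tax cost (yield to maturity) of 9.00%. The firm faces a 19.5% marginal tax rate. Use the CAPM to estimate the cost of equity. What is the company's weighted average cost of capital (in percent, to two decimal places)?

9.39%

Market risk premium = 11.58% − 3.67% = 7.91%.
Cost of equity via CAPM: Re = 3.67% + 0.82 × 7.91% = 10.1562%.
Total capital V = 296 + 63 + 33.3 = 392.3.
Equity: weight = 296/392.3 = 0.7545; cost = 10.1562%.
Preferred: weight = 63/392.3 = 0.1606; cost = 6.9%.
Debt: weight = 33.3/392.3 = 0.0849; after-tax cost = 9% × (1 − 19.5%) = 7.2450%.
WACC = 0.7545 × 10.1562% + 0.1606 × 6.9000% + 0.0849 × 7.2450% = 9.3862%.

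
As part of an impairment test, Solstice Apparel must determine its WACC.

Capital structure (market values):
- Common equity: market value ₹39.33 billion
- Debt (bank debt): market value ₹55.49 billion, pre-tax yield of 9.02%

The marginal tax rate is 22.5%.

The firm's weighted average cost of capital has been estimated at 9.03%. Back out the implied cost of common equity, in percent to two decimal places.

Total capital V = 39.33 + 55.49 = 94.82.
Equity weight = 39.33/94.82 = 0.4148.
Bank debt weight = 55.49/94.82 = 0.5852.
Debt contribution = 0.5852 × 9.02% × (1 − 22.5%) = 4.0909%.
Required equity contribution = 9.03% − 4.0909% = 4.9391%.
Re = 4.9391% / 0.4148 = 11.9075%.

11.91%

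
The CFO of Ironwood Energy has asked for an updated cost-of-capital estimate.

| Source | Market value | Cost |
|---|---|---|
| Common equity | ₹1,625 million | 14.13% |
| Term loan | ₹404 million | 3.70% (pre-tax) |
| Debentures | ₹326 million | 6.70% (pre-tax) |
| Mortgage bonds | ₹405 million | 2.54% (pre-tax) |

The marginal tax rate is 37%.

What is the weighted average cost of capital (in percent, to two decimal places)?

9.39%

Total capital V = 1625 + 404 + 326 + 405 = 2760.
Equity: weight = 1625/2760 = 0.5888; cost = 14.13%.
Term loan: weight = 404/2760 = 0.1464; after-tax cost = 3.7% × (1 − 37%) = 2.3310%.
Debentures: weight = 326/2760 = 0.1181; after-tax cost = 6.7% × (1 − 37%) = 4.2210%.
Mortgage bonds: weight = 405/2760 = 0.1467; after-tax cost = 2.54% × (1 − 37%) = 1.6002%.
WACC = 0.5888 × 14.1300% + 0.1464 × 2.3310% + 0.1181 × 4.2210% + 0.1467 × 1.6002% = 9.3939%.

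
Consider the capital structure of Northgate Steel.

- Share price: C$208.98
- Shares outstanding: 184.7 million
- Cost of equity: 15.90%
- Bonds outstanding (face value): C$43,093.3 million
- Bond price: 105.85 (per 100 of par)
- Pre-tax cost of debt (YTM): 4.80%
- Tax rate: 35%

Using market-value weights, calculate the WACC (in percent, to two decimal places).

Market value of equity E = 208.98 × 184.7m = 38598.606m. Market value of debt D = 43093.3m × 105.85/100 = 45614.25805m.
Total capital V = 38598.606 + 45614.25805 = 84212.86405.
Equity: weight = 38598.606/84212.86405 = 0.4583; cost = 15.9%.
Bonds outstanding: weight = 45614.25805/84212.86405 = 0.5417; after-tax cost = 4.8% × (1 − 35%) = 3.1200%.
WACC = 0.4583 × 15.9000% + 0.5417 × 3.1200% = 8.9777%.

8.98%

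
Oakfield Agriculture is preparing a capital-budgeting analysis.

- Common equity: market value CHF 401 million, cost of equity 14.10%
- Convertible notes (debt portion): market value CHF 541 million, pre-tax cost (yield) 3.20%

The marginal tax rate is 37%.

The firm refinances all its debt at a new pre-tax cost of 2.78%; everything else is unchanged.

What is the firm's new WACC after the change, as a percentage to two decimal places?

7.01%

After the change:
Total capital V = 401 + 541 = 942.
Equity: weight = 401/942 = 0.4257; cost = 14.1%.
Convertible notes (debt portion): weight = 541/942 = 0.5743; after-tax cost = 2.78% × (1 − 37%) = 1.7514%.
WACC = 0.4257 × 14.1000% + 0.5743 × 1.7514% = 7.0081%.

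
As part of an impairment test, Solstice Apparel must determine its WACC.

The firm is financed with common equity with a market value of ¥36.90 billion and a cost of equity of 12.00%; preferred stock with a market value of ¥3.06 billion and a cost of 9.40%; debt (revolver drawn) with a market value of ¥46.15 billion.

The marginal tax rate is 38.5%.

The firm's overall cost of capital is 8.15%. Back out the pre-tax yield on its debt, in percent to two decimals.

Total capital V = 36.9 + 3.06 + 46.15 = 86.11.
Equity weight = 36.9/86.11 = 0.4285.
Preferred weight = 3.06/86.11 = 0.0355.
Revolver drawn weight = 46.15/86.11 = 0.5359.
Equity contribution = 0.4285 × 12% = 5.1423%.
Preferred contribution = 0.0355 × 9.4% = 0.3340%.
Remaining for debt = 8.15% − 5.4763% = 2.6737%.
Rd × (1 − 38.5%) × 0.5359 = 2.6737%  ⇒  Rd = 8.1118%.

8.11%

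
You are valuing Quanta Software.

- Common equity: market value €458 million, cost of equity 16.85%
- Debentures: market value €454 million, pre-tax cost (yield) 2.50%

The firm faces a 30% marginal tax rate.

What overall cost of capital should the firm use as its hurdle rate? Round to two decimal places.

Total capital V = 458 + 454 = 912.
Equity: weight = 458/912 = 0.5022; cost = 16.85%.
Debentures: weight = 454/912 = 0.4978; after-tax cost = 2.5% × (1 − 30%) = 1.7500%.
WACC = 0.5022 × 16.8500% + 0.4978 × 1.7500% = 9.3331%.

9.33%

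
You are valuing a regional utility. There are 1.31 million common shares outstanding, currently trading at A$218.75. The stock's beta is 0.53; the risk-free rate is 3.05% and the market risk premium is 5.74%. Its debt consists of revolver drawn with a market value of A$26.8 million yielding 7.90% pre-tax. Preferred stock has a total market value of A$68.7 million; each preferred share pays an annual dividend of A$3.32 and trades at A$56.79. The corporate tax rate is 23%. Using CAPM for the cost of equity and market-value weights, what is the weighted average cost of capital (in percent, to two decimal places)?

Cost of equity via CAPM: Re = 3.05% + 0.53 × 5.74% = 6.0922%.
Cost of preferred: Rp = 3.32 / 56.79 = 5.8461%.
Market value of equity E = 218.75 × 1.31m = 286.5625m.
Total capital V = 286.5625 + 68.7 + 26.8 = 382.0625.
Equity: weight = 286.5625/382.0625 = 0.7500; cost = 6.0922%.
Preferred: weight = 68.7/382.0625 = 0.1798; cost = 5.8461%.
Revolver drawn: weight = 26.8/382.0625 = 0.0701; after-tax cost = 7.9% × (1 − 23%) = 6.0830%.
WACC = 0.7500 × 6.0922% + 0.1798 × 5.8461% + 0.0701 × 6.0830% = 6.0473%.

6.05%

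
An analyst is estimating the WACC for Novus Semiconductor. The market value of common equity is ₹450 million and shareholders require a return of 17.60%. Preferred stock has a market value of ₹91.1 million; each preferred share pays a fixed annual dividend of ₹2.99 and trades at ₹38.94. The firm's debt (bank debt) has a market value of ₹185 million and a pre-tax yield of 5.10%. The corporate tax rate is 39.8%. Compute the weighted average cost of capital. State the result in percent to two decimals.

Cost of preferred: Rp = 2.99 / 38.94 = 7.6785%.
Total capital V = 450 + 91.1 + 185 = 726.1.
Equity: weight = 450/726.1 = 0.6197; cost = 17.6%.
Preferred: weight = 91.1/726.1 = 0.1255; cost = 7.6785%.
Bank debt: weight = 185/726.1 = 0.2548; after-tax cost = 5.1% × (1 − 39.8%) = 3.0702%.
WACC = 0.6197 × 17.6000% + 0.1255 × 7.6785% + 0.2548 × 3.0702% = 12.6532%.

12.65%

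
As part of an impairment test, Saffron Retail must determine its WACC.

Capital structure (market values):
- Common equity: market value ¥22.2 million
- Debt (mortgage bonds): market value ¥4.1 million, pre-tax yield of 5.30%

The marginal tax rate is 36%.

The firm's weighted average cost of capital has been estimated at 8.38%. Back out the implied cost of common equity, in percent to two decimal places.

9.30%

Total capital V = 22.2 + 4.1 = 26.3.
Equity weight = 22.2/26.3 = 0.8441.
Mortgage bonds weight = 4.1/26.3 = 0.1559.
Debt contribution = 0.1559 × 5.3% × (1 − 36%) = 0.5288%.
Required equity contribution = 8.38% − 0.5288% = 7.8512%.
Re = 7.8512% / 0.8441 = 9.3012%.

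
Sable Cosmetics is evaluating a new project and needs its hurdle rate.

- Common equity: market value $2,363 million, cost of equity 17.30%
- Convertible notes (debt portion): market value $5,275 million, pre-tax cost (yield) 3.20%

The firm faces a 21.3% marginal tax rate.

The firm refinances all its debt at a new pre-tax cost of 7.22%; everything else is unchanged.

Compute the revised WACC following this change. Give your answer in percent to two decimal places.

9.28%

After the change:
Total capital V = 2363 + 5275 = 7638.
Equity: weight = 2363/7638 = 0.3094; cost = 17.3%.
Convertible notes (debt portion): weight = 5275/7638 = 0.6906; after-tax cost = 7.22% × (1 − 21.3%) = 5.6821%.
WACC = 0.3094 × 17.3000% + 0.6906 × 5.6821% = 9.2764%.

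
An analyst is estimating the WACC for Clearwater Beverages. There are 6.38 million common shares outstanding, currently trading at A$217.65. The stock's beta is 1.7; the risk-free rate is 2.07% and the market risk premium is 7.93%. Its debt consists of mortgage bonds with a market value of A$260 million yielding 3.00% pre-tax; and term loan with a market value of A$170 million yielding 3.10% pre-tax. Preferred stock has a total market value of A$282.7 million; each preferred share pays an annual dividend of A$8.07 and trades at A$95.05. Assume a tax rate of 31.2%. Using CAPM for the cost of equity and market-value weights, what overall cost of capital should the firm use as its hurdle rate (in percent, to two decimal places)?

Cost of equity via CAPM: Re = 2.07% + 1.7 × 7.93% = 15.5510%.
Cost of preferred: Rp = 8.07 / 95.05 = 8.4903%.
Market value of equity E = 217.65 × 6.38m = 1388.607m.
Total capital V = 1388.607 + 282.7 + 260 + 170 = 2101.307.
Equity: weight = 1388.607/2101.307 = 0.6608; cost = 15.551%.
Preferred: weight = 282.7/2101.307 = 0.1345; cost = 8.4903%.
Mortgage bonds: weight = 260/2101.307 = 0.1237; after-tax cost = 3% × (1 − 31.2%) = 2.0640%.
Term loan: weight = 170/2101.307 = 0.0809; after-tax cost = 3.1% × (1 − 31.2%) = 2.1328%.
WACC = 0.6608 × 15.5510% + 0.1345 × 8.4903% + 0.1237 × 2.0640% + 0.0809 × 2.1328% = 11.8467%.

11.85%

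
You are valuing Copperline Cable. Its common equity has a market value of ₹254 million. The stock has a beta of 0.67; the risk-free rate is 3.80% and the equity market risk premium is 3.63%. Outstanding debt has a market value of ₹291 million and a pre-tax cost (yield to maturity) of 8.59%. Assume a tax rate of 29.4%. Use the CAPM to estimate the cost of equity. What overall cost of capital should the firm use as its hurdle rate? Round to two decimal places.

Cost of equity via CAPM: Re = 3.8% + 0.67 × 3.63% = 6.2321%.
Total capital V = 254 + 291 = 545.
Equity: weight = 254/545 = 0.4661; cost = 6.2321%.
Debt: weight = 291/545 = 0.5339; after-tax cost = 8.59% × (1 − 29.4%) = 6.0645%.
WACC = 0.4661 × 6.2321% + 0.5339 × 6.0645% = 6.1426%.

6.14%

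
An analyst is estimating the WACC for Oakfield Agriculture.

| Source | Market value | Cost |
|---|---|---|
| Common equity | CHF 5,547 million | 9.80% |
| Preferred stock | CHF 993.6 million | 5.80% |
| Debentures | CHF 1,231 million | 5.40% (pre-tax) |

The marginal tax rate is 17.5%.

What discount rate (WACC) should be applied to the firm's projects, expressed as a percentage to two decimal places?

8.44%

Total capital V = 5547 + 993.6 + 1231 = 7771.6.
Equity: weight = 5547/7771.6 = 0.7138; cost = 9.8%.
Preferred: weight = 993.6/7771.6 = 0.1279; cost = 5.8%.
Debentures: weight = 1231/7771.6 = 0.1584; after-tax cost = 5.4% × (1 − 17.5%) = 4.4550%.
WACC = 0.7138 × 9.8000% + 0.1279 × 5.8000% + 0.1584 × 4.4550% = 8.4420%.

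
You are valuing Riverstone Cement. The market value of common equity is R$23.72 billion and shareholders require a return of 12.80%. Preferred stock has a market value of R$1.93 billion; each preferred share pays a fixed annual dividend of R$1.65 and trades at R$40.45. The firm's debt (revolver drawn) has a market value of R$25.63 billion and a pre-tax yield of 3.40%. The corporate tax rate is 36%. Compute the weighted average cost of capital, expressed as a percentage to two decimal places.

7.16%

Cost of preferred: Rp = 1.65 / 40.45 = 4.0791%.
Total capital V = 23.72 + 1.93 + 25.63 = 51.28.
Equity: weight = 23.72/51.28 = 0.4626; cost = 12.8%.
Preferred: weight = 1.93/51.28 = 0.0376; cost = 4.0791%.
Revolver drawn: weight = 25.63/51.28 = 0.4998; after-tax cost = 3.4% × (1 − 36%) = 2.1760%.
WACC = 0.4626 × 12.8000% + 0.0376 × 4.0791% + 0.4998 × 2.1760% = 7.1618%.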